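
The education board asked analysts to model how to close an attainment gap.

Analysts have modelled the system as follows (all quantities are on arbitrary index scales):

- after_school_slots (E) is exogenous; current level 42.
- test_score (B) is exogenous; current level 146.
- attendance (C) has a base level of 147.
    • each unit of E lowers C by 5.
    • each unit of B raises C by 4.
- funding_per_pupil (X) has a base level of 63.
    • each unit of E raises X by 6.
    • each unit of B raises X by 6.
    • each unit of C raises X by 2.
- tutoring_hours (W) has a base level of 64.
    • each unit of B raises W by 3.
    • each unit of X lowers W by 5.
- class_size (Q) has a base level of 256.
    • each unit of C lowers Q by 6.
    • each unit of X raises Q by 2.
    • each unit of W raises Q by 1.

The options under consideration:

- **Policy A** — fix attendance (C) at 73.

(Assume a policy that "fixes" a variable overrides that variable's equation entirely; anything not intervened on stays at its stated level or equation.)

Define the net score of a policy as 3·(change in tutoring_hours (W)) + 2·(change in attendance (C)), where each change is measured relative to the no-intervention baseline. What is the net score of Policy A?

Baseline:
  E = 42
  B = 146
  C = 147 − 5·42 + 4·146 = 521
  X = 63 + 6·42 + 6·146 + 2·521 = 2233
  W = 64 + 3·146 − 5·2233 = -10663
Policy A (C := 73):
  E = 42
  B = 146
  C = 73
  X = 63 + 6·42 + 6·146 + 2·73 = 1337
  W = 64 + 3·146 − 5·1337 = -6183
ΔW = -6183 − (-10663) = 4480; ΔC = 73 − 521 = -448
Score = 3·4480 + 2·(-448) = 12544

12544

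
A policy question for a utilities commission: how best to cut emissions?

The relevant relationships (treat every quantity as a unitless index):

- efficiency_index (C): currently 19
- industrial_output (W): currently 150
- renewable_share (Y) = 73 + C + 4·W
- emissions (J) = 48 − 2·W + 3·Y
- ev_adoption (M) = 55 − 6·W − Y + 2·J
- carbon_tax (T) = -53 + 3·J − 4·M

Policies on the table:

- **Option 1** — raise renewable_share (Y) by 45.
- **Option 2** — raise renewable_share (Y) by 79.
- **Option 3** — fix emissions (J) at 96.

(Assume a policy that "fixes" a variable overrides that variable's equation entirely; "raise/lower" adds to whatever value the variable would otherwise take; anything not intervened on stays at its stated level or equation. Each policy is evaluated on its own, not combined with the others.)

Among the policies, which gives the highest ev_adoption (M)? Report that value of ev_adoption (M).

Option 1 (Y + 45):
  C = 19
  W = 150
  Y = 73 + 19 + 4·150 (+45 from intervention) = 737
  J = 48 − 2·150 + 3·737 = 1959
  M = 55 − 6·150 − 737 + 2·1959 = 2336
Option 2 (Y + 79):
  C = 19
  W = 150
  Y = 73 + 19 + 4·150 (+79 from intervention) = 771
  J = 48 − 2·150 + 3·771 = 2061
  M = 55 − 6·150 − 771 + 2·2061 = 2506
Option 3 (J := 96):
  C = 19
  W = 150
  Y = 73 + 19 + 4·150 = 692
  J = 96
  M = 55 − 6·150 − 692 + 2·96 = -1345
Comparing — Option 1: M=2336, Option 2: M=2506, Option 3: M=-1345. Highest is 2506 (Option 2).

2506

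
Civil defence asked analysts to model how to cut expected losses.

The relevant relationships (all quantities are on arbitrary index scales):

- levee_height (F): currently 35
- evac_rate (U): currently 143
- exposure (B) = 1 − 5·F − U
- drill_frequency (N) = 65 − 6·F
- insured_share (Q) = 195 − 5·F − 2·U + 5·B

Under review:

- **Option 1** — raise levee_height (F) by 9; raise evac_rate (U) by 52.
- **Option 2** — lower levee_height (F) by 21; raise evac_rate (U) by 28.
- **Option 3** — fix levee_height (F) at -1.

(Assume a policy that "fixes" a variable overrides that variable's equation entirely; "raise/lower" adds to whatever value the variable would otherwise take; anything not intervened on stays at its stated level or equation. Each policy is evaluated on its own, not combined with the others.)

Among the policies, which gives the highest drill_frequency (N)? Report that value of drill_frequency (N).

71

Option 1 (F + 9, U + 52):
  F = 35 + 9 = 44
  N = 65 − 6·44 = -199
Option 2 (F − 21, U + 28):
  F = 35 − 21 = 14
  N = 65 − 6·14 = -19
Option 3 (F := -1):
  F = -1
  N = 65 − 6·(-1) = 71
Comparing — Option 1: N=-199, Option 2: N=-19, Option 3: N=71. Highest is 71 (Option 3).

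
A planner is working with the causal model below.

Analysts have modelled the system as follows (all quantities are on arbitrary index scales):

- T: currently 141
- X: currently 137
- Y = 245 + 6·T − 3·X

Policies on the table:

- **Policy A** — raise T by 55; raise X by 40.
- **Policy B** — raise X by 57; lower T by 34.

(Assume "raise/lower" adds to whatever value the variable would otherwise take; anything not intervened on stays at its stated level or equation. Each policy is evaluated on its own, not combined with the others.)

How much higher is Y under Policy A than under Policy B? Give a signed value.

585

Policy A (T + 55, X + 40):
  T = 141 + 55 = 196
  X = 137 + 40 = 177
  Y = 245 + 6·196 − 3·177 = 890
Policy B (X + 57, T − 34):
  T = 141 − 34 = 107
  X = 137 + 57 = 194
  Y = 245 + 6·107 − 3·194 = 305
Y: 890 − 305 = 585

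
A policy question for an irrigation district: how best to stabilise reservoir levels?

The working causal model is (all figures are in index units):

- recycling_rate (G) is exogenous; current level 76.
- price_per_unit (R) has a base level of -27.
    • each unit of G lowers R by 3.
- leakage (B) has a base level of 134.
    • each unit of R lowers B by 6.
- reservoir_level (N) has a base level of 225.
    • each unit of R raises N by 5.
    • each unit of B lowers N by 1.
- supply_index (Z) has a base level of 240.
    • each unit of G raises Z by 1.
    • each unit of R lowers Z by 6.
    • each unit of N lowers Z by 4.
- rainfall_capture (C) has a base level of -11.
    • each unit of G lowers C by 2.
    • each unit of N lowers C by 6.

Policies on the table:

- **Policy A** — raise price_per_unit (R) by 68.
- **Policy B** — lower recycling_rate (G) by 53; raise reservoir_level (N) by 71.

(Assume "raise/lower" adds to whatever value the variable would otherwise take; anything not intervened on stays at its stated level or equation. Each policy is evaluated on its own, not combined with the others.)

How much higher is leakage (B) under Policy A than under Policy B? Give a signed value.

546

Policy A (R + 68):
  G = 76
  R = -27 − 3·76 (+68 from intervention) = -187
  B = 134 − 6·(-187) = 1256
Policy B (G − 53, N + 71):
  G = 76 − 53 = 23
  R = -27 − 3·23 = -96
  B = 134 − 6·(-96) = 710
B: 1256 − 710 = 546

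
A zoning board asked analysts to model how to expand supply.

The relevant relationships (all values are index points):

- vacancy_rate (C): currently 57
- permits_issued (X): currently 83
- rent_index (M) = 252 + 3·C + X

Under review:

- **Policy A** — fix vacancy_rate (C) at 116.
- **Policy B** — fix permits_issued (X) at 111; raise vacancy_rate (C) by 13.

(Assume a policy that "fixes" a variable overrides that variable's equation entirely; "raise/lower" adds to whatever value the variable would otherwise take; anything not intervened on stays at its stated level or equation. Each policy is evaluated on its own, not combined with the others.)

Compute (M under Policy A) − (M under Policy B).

110

Policy A (C := 116):
  C = 116
  X = 83
  M = 252 + 3·116 + 83 = 683
Policy B (X := 111, C + 13):
  C = 57 + 13 = 70
  X = 111
  M = 252 + 3·70 + 111 = 573
M: 683 − 573 = 110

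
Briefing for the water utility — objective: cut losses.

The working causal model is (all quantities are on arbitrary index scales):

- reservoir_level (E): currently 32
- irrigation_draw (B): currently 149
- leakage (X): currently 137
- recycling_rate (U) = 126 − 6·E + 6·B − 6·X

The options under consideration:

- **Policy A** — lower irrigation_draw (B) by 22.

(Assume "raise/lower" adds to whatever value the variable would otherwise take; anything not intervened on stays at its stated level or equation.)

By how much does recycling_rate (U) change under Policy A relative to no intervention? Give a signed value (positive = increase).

-132

Baseline:
  E = 32
  B = 149
  X = 137
  U = 126 − 6·32 + 6·149 − 6·137 = 6
Policy A (B − 22):
  E = 32
  B = 149 − 22 = 127
  X = 137
  U = 126 − 6·32 + 6·127 − 6·137 = -126
Change in U: -126 − 6 = -132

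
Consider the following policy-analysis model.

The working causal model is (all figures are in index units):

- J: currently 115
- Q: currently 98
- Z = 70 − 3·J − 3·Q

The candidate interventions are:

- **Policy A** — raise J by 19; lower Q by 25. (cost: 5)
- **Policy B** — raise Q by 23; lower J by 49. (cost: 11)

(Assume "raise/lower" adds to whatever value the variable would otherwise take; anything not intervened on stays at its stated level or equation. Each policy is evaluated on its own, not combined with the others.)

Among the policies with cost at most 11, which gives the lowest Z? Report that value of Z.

-551

Policy A (J + 19, Q − 25):
  J = 115 + 19 = 134
  Q = 98 − 25 = 73
  Z = 70 − 3·134 − 3·73 = -551
Policy B (Q + 23, J − 49):
  J = 115 − 49 = 66
  Q = 98 + 23 = 121
  Z = 70 − 3·66 − 3·121 = -491
Comparing — Policy A: Z=-551, Policy B: Z=-491. Lowest is -551 (Policy A).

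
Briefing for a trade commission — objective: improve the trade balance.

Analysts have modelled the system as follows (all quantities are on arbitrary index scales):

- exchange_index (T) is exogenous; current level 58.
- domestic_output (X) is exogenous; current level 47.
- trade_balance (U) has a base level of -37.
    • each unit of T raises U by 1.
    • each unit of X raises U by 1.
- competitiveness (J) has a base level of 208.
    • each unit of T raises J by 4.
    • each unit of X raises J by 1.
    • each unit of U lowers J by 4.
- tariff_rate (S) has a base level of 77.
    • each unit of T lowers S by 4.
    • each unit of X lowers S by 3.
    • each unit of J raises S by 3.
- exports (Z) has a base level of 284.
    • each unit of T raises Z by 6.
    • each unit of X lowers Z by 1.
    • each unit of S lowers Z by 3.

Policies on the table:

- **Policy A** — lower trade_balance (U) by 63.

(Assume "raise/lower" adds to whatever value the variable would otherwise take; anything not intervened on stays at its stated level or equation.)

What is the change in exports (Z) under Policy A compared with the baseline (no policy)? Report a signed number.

Baseline:
  T = 58
  X = 47
  U = -37 + 58 + 47 = 68
  J = 208 + 4·58 + 47 − 4·68 = 215
  S = 77 − 4·58 − 3·47 + 3·215 = 349
  Z = 284 + 6·58 − 47 − 3·349 = -462
Policy A (U − 63):
  T = 58
  X = 47
  U = -37 + 58 + 47 (−63 from intervention) = 5
  J = 208 + 4·58 + 47 − 4·5 = 467
  S = 77 − 4·58 − 3·47 + 3·467 = 1105
  Z = 284 + 6·58 − 47 − 3·1105 = -2730
Change in Z: -2730 − (-462) = -2268

-2268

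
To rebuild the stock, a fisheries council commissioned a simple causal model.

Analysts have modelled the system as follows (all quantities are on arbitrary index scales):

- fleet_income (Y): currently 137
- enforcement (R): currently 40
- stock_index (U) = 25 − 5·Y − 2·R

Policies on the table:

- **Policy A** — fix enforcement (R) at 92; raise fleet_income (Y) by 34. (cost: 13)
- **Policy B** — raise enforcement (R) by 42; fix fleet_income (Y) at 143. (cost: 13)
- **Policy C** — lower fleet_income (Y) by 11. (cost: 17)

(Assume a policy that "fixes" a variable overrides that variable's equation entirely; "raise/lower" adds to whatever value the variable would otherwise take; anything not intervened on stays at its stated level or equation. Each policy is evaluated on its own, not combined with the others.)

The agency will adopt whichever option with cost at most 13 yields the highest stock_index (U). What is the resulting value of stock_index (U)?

-854

Policy A (R := 92, Y + 34):
  Y = 137 + 34 = 171
  R = 92
  U = 25 − 5·171 − 2·92 = -1014
Policy B (R + 42, Y := 143):
  Y = 143
  R = 40 + 42 = 82
  U = 25 − 5·143 − 2·82 = -854
Comparing — Policy A: U=-1014, Policy B: U=-854. Highest is -854 (Policy B).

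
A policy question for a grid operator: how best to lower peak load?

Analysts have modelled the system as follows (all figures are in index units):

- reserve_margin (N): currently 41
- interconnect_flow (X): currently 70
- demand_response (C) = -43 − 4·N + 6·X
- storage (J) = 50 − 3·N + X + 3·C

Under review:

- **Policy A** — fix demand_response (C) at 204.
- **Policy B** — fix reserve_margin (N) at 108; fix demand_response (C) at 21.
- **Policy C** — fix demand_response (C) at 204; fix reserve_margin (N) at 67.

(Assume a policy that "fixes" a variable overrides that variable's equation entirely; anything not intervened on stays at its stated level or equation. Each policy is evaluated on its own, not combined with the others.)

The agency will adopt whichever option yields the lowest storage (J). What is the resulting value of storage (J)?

Policy A (C := 204):
  N = 41
  X = 70
  C = 204
  J = 50 − 3·41 + 70 + 3·204 = 609
Policy B (N := 108, C := 21):
  N = 108
  X = 70
  C = 21
  J = 50 − 3·108 + 70 + 3·21 = -141
Policy C (C := 204, N := 67):
  N = 67
  X = 70
  C = 204
  J = 50 − 3·67 + 70 + 3·204 = 531
Comparing — Policy A: J=609, Policy B: J=-141, Policy C: J=531. Lowest is -141 (Policy B).

-141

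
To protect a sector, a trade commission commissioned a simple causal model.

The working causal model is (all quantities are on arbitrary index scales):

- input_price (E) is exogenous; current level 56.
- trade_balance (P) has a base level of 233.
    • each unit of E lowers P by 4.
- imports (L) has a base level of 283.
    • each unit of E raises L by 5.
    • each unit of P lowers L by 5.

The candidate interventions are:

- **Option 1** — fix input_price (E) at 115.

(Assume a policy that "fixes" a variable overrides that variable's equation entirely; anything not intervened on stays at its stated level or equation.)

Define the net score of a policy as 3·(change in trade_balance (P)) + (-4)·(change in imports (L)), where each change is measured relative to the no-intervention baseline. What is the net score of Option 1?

-6608

Baseline:
  E = 56
  P = 233 − 4·56 = 9
  L = 283 + 5·56 − 5·9 = 518
Option 1 (E := 115):
  E = 115
  P = 233 − 4·115 = -227
  L = 283 + 5·115 − 5·(-227) = 1993
ΔP = -227 − 9 = -236; ΔL = 1993 − 518 = 1475
Score = 3·(-236) + (-4)·1475 = -6608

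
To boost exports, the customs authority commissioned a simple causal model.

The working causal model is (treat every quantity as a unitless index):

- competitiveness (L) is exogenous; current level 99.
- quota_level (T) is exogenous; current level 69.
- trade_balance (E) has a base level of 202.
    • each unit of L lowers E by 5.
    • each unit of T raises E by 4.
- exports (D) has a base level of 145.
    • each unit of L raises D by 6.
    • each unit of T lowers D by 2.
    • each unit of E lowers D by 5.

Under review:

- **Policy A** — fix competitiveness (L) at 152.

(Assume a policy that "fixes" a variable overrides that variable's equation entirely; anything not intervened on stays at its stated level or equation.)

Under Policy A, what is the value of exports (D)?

Policy A (L := 152):
  L = 152
  T = 69
  E = 202 − 5·152 + 4·69 = -282
  D = 145 + 6·152 − 2·69 − 5·(-282) = 2329

2329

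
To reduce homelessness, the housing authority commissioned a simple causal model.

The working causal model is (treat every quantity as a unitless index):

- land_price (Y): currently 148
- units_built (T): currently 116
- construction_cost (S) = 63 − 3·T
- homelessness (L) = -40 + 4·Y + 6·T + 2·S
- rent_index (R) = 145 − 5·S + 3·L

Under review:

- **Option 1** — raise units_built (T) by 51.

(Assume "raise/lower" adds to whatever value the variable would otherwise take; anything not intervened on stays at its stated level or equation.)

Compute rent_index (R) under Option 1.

4369

Option 1 (T + 51):
  Y = 148
  T = 116 + 51 = 167
  S = 63 − 3·167 = -438
  L = -40 + 4·148 + 6·167 + 2·(-438) = 678
  R = 145 − 5·(-438) + 3·678 = 4369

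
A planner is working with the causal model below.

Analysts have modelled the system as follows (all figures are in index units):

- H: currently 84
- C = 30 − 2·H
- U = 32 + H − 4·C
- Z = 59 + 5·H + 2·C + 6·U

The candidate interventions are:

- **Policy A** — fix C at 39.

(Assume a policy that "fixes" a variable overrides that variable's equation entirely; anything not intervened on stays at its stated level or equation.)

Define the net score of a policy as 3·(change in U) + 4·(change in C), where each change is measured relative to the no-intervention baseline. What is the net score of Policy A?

Baseline:
  H = 84
  C = 30 − 2·84 = -138
  U = 32 + 84 − 4·(-138) = 668
Policy A (C := 39):
  H = 84
  C = 39
  U = 32 + 84 − 4·39 = -40
ΔU = -40 − 668 = -708; ΔC = 39 − (-138) = 177
Score = 3·(-708) + 4·177 = -1416

-1416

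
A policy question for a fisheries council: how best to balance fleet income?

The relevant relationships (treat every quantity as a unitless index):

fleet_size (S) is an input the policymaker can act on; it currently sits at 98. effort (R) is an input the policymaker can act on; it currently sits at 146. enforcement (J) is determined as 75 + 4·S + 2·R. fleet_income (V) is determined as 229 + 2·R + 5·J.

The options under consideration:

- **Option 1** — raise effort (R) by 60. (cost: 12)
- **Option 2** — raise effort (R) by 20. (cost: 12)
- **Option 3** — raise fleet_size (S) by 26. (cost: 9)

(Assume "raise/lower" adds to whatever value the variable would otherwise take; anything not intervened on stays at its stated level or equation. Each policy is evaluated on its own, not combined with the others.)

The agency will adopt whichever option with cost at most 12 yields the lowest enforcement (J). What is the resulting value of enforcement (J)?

Option 1 (R + 60):
  S = 98
  R = 146 + 60 = 206
  J = 75 + 4·98 + 2·206 = 879
Option 2 (R + 20):
  S = 98
  R = 146 + 20 = 166
  J = 75 + 4·98 + 2·166 = 799
Option 3 (S + 26):
  S = 98 + 26 = 124
  R = 146
  J = 75 + 4·124 + 2·146 = 863
Comparing — Option 1: J=879, Option 2: J=799, Option 3: J=863. Lowest is 799 (Option 2).

799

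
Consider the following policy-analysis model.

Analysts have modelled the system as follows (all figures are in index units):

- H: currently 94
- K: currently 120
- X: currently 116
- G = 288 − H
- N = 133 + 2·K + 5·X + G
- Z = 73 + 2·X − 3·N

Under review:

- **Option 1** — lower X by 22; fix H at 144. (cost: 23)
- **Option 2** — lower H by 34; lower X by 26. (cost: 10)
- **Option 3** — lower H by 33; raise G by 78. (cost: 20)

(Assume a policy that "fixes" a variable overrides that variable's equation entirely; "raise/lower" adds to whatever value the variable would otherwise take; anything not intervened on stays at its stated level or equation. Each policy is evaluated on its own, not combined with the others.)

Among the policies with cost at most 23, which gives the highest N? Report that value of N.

Option 1 (X − 22, H := 144):
  H = 144
  K = 120
  X = 116 − 22 = 94
  G = 288 − 144 = 144
  N = 133 + 2·120 + 5·94 + 144 = 987
Option 2 (H − 34, X − 26):
  H = 94 − 34 = 60
  K = 120
  X = 116 − 26 = 90
  G = 288 − 60 = 228
  N = 133 + 2·120 + 5·90 + 228 = 1051
Option 3 (H − 33, G + 78):
  H = 94 − 33 = 61
  K = 120
  X = 116
  G = 288 − 61 (+78 from intervention) = 305
  N = 133 + 2·120 + 5·116 + 305 = 1258
Comparing — Option 1: N=987, Option 2: N=1051, Option 3: N=1258. Highest is 1258 (Option 3).

1258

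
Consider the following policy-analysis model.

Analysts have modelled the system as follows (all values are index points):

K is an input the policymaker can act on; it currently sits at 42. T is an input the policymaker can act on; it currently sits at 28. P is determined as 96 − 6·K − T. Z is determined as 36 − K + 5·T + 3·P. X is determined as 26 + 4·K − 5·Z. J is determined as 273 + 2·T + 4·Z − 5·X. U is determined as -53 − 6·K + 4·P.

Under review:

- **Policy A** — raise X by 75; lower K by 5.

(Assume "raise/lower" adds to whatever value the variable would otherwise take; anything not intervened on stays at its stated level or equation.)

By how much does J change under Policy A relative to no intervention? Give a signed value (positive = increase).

Baseline:
  K = 42
  T = 28
  P = 96 − 6·42 − 28 = -184
  Z = 36 − 42 + 5·28 + 3·(-184) = -418
  X = 26 + 4·42 − 5·(-418) = 2284
  J = 273 + 2·28 + 4·(-418) − 5·2284 = -12763
Policy A (X + 75, K − 5):
  K = 42 − 5 = 37
  T = 28
  P = 96 − 6·37 − 28 = -154
  Z = 36 − 37 + 5·28 + 3·(-154) = -323
  X = 26 + 4·37 − 5·(-323) (+75 from intervention) = 1864
  J = 273 + 2·28 + 4·(-323) − 5·1864 = -10283
Change in J: -10283 − (-12763) = 2480

2480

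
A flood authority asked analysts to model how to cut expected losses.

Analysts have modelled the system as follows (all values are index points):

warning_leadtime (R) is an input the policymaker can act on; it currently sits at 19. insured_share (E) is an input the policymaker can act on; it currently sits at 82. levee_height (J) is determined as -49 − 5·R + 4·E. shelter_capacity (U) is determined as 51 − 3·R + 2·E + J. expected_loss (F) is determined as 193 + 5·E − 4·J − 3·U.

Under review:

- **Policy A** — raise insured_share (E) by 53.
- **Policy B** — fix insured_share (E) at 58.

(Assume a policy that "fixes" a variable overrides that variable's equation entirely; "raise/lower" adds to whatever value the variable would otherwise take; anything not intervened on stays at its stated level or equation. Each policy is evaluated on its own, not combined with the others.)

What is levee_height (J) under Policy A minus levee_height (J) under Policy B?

Policy A (E + 53):
  R = 19
  E = 82 + 53 = 135
  J = -49 − 5·19 + 4·135 = 396
Policy B (E := 58):
  R = 19
  E = 58
  J = -49 − 5·19 + 4·58 = 88
J: 396 − 88 = 308

308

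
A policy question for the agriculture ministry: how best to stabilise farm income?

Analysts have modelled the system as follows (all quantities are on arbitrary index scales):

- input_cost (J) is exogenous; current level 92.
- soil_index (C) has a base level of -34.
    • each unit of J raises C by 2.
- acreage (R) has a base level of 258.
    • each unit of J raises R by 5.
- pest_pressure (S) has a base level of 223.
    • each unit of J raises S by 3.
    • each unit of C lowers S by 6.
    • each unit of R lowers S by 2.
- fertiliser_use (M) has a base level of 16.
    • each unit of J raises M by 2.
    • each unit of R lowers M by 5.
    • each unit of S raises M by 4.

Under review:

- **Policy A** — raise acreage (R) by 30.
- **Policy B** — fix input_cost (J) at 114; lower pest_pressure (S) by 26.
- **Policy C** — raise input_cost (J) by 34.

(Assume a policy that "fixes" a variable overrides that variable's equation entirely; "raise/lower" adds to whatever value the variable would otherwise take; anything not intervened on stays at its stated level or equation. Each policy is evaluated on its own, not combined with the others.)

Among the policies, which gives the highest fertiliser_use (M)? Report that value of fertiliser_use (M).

-11128

Policy A (R + 30):
  J = 92
  C = -34 + 2·92 = 150
  R = 258 + 5·92 (+30 from intervention) = 748
  S = 223 + 3·92 − 6·150 − 2·748 = -1897
  M = 16 + 2·92 − 5·748 + 4·(-1897) = -11128
Policy B (J := 114, S − 26):
  J = 114
  C = -34 + 2·114 = 194
  R = 258 + 5·114 = 828
  S = 223 + 3·114 − 6·194 − 2·828 (−26 from intervention) = -2281
  M = 16 + 2·114 − 5·828 + 4·(-2281) = -13020
Policy C (J + 34):
  J = 92 + 34 = 126
  C = -34 + 2·126 = 218
  R = 258 + 5·126 = 888
  S = 223 + 3·126 − 6·218 − 2·888 = -2483
  M = 16 + 2·126 − 5·888 + 4·(-2483) = -14104
Comparing — Policy A: M=-11128, Policy B: M=-13020, Policy C: M=-14104. Highest is -11128 (Policy A).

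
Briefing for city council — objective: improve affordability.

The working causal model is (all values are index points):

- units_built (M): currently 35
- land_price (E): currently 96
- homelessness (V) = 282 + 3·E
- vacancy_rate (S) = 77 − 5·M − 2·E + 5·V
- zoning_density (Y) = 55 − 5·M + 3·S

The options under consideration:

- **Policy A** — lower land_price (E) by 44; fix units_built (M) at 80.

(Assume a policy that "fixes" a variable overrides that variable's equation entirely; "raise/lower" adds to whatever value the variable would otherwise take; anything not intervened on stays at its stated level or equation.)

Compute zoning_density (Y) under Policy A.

Policy A (E − 44, M := 80):
  M = 80
  E = 96 − 44 = 52
  V = 282 + 3·52 = 438
  S = 77 − 5·80 − 2·52 + 5·438 = 1763
  Y = 55 − 5·80 + 3·1763 = 4944

4944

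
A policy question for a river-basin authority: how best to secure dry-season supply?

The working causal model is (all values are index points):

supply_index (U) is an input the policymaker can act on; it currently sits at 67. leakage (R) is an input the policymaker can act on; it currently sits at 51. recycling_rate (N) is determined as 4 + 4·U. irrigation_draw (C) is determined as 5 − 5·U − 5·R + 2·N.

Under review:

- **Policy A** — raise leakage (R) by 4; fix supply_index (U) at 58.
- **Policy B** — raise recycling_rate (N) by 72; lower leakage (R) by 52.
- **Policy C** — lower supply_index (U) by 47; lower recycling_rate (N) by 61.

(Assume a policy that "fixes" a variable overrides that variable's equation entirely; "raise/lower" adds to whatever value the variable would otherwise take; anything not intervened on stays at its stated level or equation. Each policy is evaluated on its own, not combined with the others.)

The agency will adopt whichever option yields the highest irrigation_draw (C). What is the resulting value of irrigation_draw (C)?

363

Policy A (R + 4, U := 58):
  U = 58
  R = 51 + 4 = 55
  N = 4 + 4·58 = 236
  C = 5 − 5·58 − 5·55 + 2·236 = -88
Policy B (N + 72, R − 52):
  U = 67
  R = 51 − 52 = -1
  N = 4 + 4·67 (+72 from intervention) = 344
  C = 5 − 5·67 − 5·(-1) + 2·344 = 363
Policy C (U − 47, N − 61):
  U = 67 − 47 = 20
  R = 51
  N = 4 + 4·20 (−61 from intervention) = 23
  C = 5 − 5·20 − 5·51 + 2·23 = -304
Comparing — Policy A: C=-88, Policy B: C=363, Policy C: C=-304. Highest is 363 (Policy B).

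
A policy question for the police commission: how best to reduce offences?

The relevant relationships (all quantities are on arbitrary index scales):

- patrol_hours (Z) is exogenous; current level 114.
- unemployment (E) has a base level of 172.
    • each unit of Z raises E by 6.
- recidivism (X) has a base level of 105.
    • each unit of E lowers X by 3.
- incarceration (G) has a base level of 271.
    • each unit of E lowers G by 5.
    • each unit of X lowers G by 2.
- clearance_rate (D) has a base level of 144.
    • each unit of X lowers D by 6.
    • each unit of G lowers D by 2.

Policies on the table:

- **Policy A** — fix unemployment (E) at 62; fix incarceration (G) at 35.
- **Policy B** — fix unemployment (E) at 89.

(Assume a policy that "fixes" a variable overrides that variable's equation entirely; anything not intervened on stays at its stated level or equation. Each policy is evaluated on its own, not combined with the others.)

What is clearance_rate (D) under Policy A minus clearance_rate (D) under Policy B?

-256

Policy A (E := 62, G := 35):
  Z = 114
  E = 62
  X = 105 − 3·62 = -81
  G = 35
  D = 144 − 6·(-81) − 2·35 = 560
Policy B (E := 89):
  Z = 114
  E = 89
  X = 105 − 3·89 = -162
  G = 271 − 5·89 − 2·(-162) = 150
  D = 144 − 6·(-162) − 2·150 = 816
D: 560 − 816 = -256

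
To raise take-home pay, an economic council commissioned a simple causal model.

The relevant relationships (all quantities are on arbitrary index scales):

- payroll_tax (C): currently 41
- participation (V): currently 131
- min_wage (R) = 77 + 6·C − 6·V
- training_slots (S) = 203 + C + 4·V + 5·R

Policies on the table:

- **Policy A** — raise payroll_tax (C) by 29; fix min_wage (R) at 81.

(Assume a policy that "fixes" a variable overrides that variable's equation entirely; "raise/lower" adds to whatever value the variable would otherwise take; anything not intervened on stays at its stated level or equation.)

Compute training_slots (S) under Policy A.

1202

Policy A (C + 29, R := 81):
  C = 41 + 29 = 70
  V = 131
  R = 81
  S = 203 + 70 + 4·131 + 5·81 = 1202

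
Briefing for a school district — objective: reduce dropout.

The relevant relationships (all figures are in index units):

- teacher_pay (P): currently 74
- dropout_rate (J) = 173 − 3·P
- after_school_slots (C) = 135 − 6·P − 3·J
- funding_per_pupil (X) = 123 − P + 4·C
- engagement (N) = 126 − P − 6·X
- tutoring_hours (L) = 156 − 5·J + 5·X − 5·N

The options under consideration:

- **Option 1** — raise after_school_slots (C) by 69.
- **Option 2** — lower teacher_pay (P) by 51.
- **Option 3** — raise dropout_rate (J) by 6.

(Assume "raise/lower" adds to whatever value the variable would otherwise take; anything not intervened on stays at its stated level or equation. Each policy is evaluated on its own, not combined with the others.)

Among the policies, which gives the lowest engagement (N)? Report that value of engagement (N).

1990

Option 1 (C + 69):
  P = 74
  J = 173 − 3·74 = -49
  C = 135 − 6·74 − 3·(-49) (+69 from intervention) = -93
  X = 123 − 74 + 4·(-93) = -323
  N = 126 − 74 − 6·(-323) = 1990
Option 2 (P − 51):
  P = 74 − 51 = 23
  J = 173 − 3·23 = 104
  C = 135 − 6·23 − 3·104 = -315
  X = 123 − 23 + 4·(-315) = -1160
  N = 126 − 23 − 6·(-1160) = 7063
Option 3 (J + 6):
  P = 74
  J = 173 − 3·74 (+6 from intervention) = -43
  C = 135 − 6·74 − 3·(-43) = -180
  X = 123 − 74 + 4·(-180) = -671
  N = 126 − 74 − 6·(-671) = 4078
Comparing — Option 1: N=1990, Option 2: N=7063, Option 3: N=4078. Lowest is 1990 (Option 1).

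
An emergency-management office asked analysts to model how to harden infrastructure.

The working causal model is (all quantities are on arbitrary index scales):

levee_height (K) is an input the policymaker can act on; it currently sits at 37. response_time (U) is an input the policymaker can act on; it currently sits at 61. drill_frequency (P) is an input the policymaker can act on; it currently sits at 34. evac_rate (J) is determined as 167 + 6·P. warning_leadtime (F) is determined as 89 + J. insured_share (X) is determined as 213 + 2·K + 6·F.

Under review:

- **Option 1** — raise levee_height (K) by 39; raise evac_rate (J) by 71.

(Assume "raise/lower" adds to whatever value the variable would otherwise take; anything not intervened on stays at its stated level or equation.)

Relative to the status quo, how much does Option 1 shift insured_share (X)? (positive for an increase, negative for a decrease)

504

Baseline:
  K = 37
  P = 34
  J = 167 + 6·34 = 371
  F = 89 + 371 = 460
  X = 213 + 2·37 + 6·460 = 3047
Option 1 (K + 39, J + 71):
  K = 37 + 39 = 76
  P = 34
  J = 167 + 6·34 (+71 from intervention) = 442
  F = 89 + 442 = 531
  X = 213 + 2·76 + 6·531 = 3551
Change in X: 3551 − 3047 = 504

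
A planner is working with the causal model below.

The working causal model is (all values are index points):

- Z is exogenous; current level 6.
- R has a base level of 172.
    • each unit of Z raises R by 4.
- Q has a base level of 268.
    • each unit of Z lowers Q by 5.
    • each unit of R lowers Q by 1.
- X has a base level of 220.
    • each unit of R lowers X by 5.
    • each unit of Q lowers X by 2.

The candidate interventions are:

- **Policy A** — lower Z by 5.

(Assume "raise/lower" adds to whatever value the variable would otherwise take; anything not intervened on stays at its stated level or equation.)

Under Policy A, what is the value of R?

Policy A (Z − 5):
  Z = 6 − 5 = 1
  R = 172 + 4·1 = 176

176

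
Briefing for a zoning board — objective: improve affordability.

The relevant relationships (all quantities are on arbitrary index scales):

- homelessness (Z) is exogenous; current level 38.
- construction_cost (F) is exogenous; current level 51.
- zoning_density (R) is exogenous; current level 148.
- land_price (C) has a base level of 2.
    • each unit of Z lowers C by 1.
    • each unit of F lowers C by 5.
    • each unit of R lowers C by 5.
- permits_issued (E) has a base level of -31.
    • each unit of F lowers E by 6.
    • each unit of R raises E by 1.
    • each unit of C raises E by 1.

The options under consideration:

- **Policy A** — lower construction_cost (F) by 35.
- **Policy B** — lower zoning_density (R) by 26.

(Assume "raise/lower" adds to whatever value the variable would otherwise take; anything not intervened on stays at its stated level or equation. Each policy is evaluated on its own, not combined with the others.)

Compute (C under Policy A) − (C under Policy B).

Policy A (F − 35):
  Z = 38
  F = 51 − 35 = 16
  R = 148
  C = 2 − 38 − 5·16 − 5·148 = -856
Policy B (R − 26):
  Z = 38
  F = 51
  R = 148 − 26 = 122
  C = 2 − 38 − 5·51 − 5·122 = -901
C: -856 − (-901) = 45

45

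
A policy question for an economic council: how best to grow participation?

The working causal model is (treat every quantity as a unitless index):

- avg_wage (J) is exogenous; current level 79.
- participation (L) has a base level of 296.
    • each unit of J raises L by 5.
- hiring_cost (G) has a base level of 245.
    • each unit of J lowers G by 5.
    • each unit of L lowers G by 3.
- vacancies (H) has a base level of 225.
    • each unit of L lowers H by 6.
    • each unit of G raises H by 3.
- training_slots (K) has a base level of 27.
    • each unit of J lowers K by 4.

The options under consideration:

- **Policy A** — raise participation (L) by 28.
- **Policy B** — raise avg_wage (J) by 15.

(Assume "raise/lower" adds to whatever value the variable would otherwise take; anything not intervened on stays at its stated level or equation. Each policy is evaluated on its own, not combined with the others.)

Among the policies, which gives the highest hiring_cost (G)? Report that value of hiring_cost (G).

Policy A (L + 28):
  J = 79
  L = 296 + 5·79 (+28 from intervention) = 719
  G = 245 − 5·79 − 3·719 = -2307
Policy B (J + 15):
  J = 79 + 15 = 94
  L = 296 + 5·94 = 766
  G = 245 − 5·94 − 3·766 = -2523
Comparing — Policy A: G=-2307, Policy B: G=-2523. Highest is -2307 (Policy A).

-2307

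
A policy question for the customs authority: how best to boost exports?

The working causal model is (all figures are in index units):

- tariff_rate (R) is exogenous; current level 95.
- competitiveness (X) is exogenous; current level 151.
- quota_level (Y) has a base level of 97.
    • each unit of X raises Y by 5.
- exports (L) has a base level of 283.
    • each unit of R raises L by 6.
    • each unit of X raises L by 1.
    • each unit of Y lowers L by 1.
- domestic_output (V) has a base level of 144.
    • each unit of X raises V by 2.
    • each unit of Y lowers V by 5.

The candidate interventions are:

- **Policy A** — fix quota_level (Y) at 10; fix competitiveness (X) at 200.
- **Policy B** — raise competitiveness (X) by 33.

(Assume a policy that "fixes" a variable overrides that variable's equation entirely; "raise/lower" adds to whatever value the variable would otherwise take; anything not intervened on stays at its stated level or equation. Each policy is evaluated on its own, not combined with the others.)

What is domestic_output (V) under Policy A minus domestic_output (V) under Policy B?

Policy A (Y := 10, X := 200):
  X = 200
  Y = 10
  V = 144 + 2·200 − 5·10 = 494
Policy B (X + 33):
  X = 151 + 33 = 184
  Y = 97 + 5·184 = 1017
  V = 144 + 2·184 − 5·1017 = -4573
V: 494 − (-4573) = 5067

5067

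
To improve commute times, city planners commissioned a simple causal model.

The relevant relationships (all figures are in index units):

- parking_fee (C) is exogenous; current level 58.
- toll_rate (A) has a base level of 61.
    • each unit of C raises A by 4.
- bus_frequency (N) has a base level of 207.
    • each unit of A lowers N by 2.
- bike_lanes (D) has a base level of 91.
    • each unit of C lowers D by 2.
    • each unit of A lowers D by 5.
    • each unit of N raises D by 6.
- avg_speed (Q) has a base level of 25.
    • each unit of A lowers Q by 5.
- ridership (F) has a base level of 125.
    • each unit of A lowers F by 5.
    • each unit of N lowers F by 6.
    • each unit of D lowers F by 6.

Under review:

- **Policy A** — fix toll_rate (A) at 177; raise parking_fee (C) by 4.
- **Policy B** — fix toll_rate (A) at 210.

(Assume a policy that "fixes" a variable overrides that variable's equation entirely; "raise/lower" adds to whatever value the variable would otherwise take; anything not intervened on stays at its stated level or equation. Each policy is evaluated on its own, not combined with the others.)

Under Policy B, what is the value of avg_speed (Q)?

Policy B (A := 210):
  C = 58
  A = 210
  Q = 25 − 5·210 = -1025

-1025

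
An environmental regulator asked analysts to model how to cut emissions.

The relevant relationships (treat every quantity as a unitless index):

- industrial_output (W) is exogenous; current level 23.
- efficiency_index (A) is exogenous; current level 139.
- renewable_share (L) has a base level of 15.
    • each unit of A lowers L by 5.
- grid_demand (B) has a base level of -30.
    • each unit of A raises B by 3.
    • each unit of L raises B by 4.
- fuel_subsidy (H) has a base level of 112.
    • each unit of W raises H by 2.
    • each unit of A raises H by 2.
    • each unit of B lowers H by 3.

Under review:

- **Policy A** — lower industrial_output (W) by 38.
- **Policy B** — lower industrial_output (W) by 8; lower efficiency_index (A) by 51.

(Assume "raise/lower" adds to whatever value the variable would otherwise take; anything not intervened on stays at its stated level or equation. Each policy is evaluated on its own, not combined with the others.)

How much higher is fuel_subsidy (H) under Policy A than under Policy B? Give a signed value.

2643

Policy A (W − 38):
  W = 23 − 38 = -15
  A = 139
  L = 15 − 5·139 = -680
  B = -30 + 3·139 + 4·(-680) = -2333
  H = 112 + 2·(-15) + 2·139 − 3·(-2333) = 7359
Policy B (W − 8, A − 51):
  W = 23 − 8 = 15
  A = 139 − 51 = 88
  L = 15 − 5·88 = -425
  B = -30 + 3·88 + 4·(-425) = -1466
  H = 112 + 2·15 + 2·88 − 3·(-1466) = 4716
H: 7359 − 4716 = 2643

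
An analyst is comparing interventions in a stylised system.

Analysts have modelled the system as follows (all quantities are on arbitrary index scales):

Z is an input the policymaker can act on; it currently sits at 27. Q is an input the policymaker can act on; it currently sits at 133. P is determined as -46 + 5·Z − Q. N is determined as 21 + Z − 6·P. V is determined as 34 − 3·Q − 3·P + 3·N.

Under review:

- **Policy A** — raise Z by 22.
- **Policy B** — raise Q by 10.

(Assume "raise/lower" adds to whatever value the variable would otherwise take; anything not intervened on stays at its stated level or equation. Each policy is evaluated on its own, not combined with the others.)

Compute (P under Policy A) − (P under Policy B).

120

Policy A (Z + 22):
  Z = 27 + 22 = 49
  Q = 133
  P = -46 + 5·49 − 133 = 66
Policy B (Q + 10):
  Z = 27
  Q = 133 + 10 = 143
  P = -46 + 5·27 − 143 = -54
P: 66 − (-54) = 120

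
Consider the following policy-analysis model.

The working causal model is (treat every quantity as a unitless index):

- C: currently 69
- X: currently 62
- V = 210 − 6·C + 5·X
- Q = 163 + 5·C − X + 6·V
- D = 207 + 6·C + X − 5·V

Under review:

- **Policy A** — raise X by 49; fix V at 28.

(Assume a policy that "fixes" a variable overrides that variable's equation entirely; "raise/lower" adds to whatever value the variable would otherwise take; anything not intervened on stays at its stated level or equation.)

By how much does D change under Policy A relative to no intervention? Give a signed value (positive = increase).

Baseline:
  C = 69
  X = 62
  V = 210 − 6·69 + 5·62 = 106
  D = 207 + 6·69 + 62 − 5·106 = 153
Policy A (X + 49, V := 28):
  C = 69
  X = 62 + 49 = 111
  V = 28
  D = 207 + 6·69 + 111 − 5·28 = 592
Change in D: 592 − 153 = 439

439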